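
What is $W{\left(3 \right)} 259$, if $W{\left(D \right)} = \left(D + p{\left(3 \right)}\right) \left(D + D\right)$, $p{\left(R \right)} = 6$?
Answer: $13986$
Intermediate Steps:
$W{\left(D \right)} = 2 D \left(6 + D\right)$ ($W{\left(D \right)} = \left(D + 6\right) \left(D + D\right) = \left(6 + D\right) 2 D = 2 D \left(6 + D\right)$)
$W{\left(3 \right)} 259 = 2 \cdot 3 \left(6 + 3\right) 259 = 2 \cdot 3 \cdot 9 \cdot 259 = 54 \cdot 259 = 13986$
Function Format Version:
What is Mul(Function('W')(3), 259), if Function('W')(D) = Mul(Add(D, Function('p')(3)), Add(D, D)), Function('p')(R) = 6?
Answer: 13986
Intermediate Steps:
Function('W')(D) = Mul(2, D, Add(6, D)) (Function('W')(D) = Mul(Add(D, 6), Add(D, D)) = Mul(Add(6, D), Mul(2, D)) = Mul(2, D, Add(6, D)))
Mul(Function('W')(3), 259) = Mul(Mul(2, 3, Add(6, 3)), 259) = Mul(Mul(2, 3, 9), 259) = Mul(54, 259) = 13986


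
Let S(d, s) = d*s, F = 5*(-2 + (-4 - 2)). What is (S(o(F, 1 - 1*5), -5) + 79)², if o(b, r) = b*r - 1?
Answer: 512656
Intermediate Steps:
F = -40 (F = 5*(-2 - 6) = 5*(-8) = -40)
o(b, r) = -1 + b*r
(S(o(F, 1 - 1*5), -5) + 79)² = ((-1 - 40*(1 - 1*5))*(-5) + 79)² = ((-1 - 40*(1 - 5))*(-5) + 79)² = ((-1 - 40*(-4))*(-5) + 79)² = ((-1 + 160)*(-5) + 79)² = (159*(-5) + 79)² = (-795 + 79)² = (-716)² = 512656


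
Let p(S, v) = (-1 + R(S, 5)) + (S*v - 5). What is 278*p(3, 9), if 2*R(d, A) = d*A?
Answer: 7923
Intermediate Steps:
R(d, A) = A*d/2 (R(d, A) = (d*A)/2 = (A*d)/2 = A*d/2)
p(S, v) = -6 + 5*S/2 + S*v (p(S, v) = (-1 + (1/2)*5*S) + (S*v - 5) = (-1 + 5*S/2) + (-5 + S*v) = -6 + 5*S/2 + S*v)
278*p(3, 9) = 278*(-6 + (5/2)*3 + 3*9) = 278*(-6 + 15/2 + 27) = 278*(57/2) = 7923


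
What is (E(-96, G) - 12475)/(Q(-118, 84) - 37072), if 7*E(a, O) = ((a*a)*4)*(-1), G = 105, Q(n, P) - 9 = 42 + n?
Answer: 124189/259973 ≈ 0.47770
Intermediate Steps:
Q(n, P) = 51 + n (Q(n, P) = 9 + (42 + n) = 51 + n)
E(a, O) = -4*a²/7 (E(a, O) = (((a*a)*4)*(-1))/7 = ((a²*4)*(-1))/7 = ((4*a²)*(-1))/7 = (-4*a²)/7 = -4*a²/7)
(E(-96, G) - 12475)/(Q(-118, 84) - 37072) = (-4/7*(-96)² - 12475)/((51 - 118) - 37072) = (-4/7*9216 - 12475)/(-67 - 37072) = (-36864/7 - 12475)/(-37139) = -124189/7*(-1/37139) = 124189/259973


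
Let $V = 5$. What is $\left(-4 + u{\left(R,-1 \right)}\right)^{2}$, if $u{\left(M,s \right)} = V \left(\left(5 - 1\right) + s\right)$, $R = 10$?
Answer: $121$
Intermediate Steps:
$u{\left(M,s \right)} = 20 + 5 s$ ($u{\left(M,s \right)} = 5 \left(\left(5 - 1\right) + s\right) = 5 \left(4 + s\right) = 20 + 5 s$)
$\left(-4 + u{\left(R,-1 \right)}\right)^{2} = \left(-4 + \left(20 + 5 \left(-1\right)\right)\right)^{2} = \left(-4 + \left(20 - 5\right)\right)^{2} = \left(-4 + 15\right)^{2} = 11^{2} = 121$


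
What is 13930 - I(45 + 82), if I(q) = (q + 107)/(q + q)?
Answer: 1768993/127 ≈ 13929.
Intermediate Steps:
I(q) = (107 + q)/(2*q) (I(q) = (107 + q)/((2*q)) = (107 + q)*(1/(2*q)) = (107 + q)/(2*q))
13930 - I(45 + 82) = 13930 - (107 + (45 + 82))/(2*(45 + 82)) = 13930 - (107 + 127)/(2*127) = 13930 - 234/(2*127) = 13930 - 1*117/127 = 13930 - 117/127 = 1768993/127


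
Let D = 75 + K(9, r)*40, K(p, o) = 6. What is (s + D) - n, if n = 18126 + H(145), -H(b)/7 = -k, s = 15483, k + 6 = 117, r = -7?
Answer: -3105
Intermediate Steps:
k = 111 (k = -6 + 117 = 111)
H(b) = 777 (H(b) = -(-7)*111 = -7*(-111) = 777)
D = 315 (D = 75 + 6*40 = 75 + 240 = 315)
n = 18903 (n = 18126 + 777 = 18903)
(s + D) - n = (15483 + 315) - 1*18903 = 15798 - 18903 = -3105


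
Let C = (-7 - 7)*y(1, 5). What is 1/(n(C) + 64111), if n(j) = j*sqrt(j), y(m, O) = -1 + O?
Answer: 64111/4110395937 + 112*I*sqrt(14)/4110395937 ≈ 1.5597e-5 + 1.0195e-7*I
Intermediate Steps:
C = -56 (C = (-7 - 7)*(-1 + 5) = -14*4 = -56)
n(j) = j**(3/2)
1/(n(C) + 64111) = 1/((-56)**(3/2) + 64111) = 1/(-112*I*sqrt(14) + 64111) = 1/(64111 - 112*I*sqrt(14))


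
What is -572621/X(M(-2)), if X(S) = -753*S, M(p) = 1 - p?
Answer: 572621/2259 ≈ 253.48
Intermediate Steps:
-572621/X(M(-2)) = -572621*(-1/(753*(1 - 1*(-2)))) = -572621*(-1/(753*(1 + 2))) = -572621/((-753*3)) = -572621/(-2259) = -572621*(-1/2259) = 572621/2259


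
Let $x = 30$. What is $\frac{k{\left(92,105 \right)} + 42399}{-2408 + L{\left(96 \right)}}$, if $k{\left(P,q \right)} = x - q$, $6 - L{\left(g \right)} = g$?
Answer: $- \frac{21162}{1249} \approx -16.943$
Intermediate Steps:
$L{\left(g \right)} = 6 - g$
$k{\left(P,q \right)} = 30 - q$
$\frac{k{\left(92,105 \right)} + 42399}{-2408 + L{\left(96 \right)}} = \frac{\left(30 - 105\right) + 42399}{-2408 + \left(6 - 96\right)} = \frac{-75 + 42399}{-2408 - 90} = \frac{42324}{-2498} = 42324 \left(- \frac{1}{2498}\right) = - \frac{21162}{1249}$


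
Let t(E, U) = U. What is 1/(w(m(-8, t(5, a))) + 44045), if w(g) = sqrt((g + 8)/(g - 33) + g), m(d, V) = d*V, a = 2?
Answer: 2158205/95058140001 - 14*I*sqrt(194)/95058140001 ≈ 2.2704e-5 - 2.0513e-9*I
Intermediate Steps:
m(d, V) = V*d
w(g) = sqrt(g + (8 + g)/(-33 + g)) (w(g) = sqrt((8 + g)/(-33 + g) + g) = sqrt(g + (8 + g)/(-33 + g)))
1/(w(m(-8, t(5, a))) + 44045) = 1/(sqrt((8 + 2*(-8) + (2*(-8))*(-33 + 2*(-8)))/(-33 + 2*(-8))) + 44045) = 1/(sqrt((8 - 16 - 16*(-33 - 16))/(-33 - 16)) + 44045) = 1/(sqrt((8 - 16 - 16*(-49))/(-49)) + 44045) = 1/(sqrt(-(8 - 16 + 784)/49) + 44045) = 1/(sqrt(-1/49*776) + 44045) = 1/(sqrt(-776/49) + 44045) = 1/(2*I*sqrt(194)/7 + 44045) = 1/(44045 + 2*I*sqrt(194)/7)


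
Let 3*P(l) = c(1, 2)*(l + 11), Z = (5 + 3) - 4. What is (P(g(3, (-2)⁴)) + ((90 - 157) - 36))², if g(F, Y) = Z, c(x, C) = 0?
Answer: 10609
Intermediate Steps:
Z = 4 (Z = 8 - 4 = 4)
g(F, Y) = 4
P(l) = 0 (P(l) = (0*(l + 11))/3 = (0*(11 + l))/3 = (⅓)*0 = 0)
(P(g(3, (-2)⁴)) + ((90 - 157) - 36))² = (0 + ((90 - 157) - 36))² = (0 + (-67 - 36))² = (0 - 103)² = (-103)² = 10609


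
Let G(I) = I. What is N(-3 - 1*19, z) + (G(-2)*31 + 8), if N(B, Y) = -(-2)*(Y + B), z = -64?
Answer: -226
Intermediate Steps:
N(B, Y) = 2*B + 2*Y (N(B, Y) = -(-2)*(B + Y) = -(-2*B - 2*Y) = 2*B + 2*Y)
N(-3 - 1*19, z) + (G(-2)*31 + 8) = (2*(-3 - 1*19) + 2*(-64)) + (-2*31 + 8) = (2*(-3 - 19) - 128) + (-62 + 8) = (2*(-22) - 128) - 54 = (-44 - 128) - 54 = -172 - 54 = -226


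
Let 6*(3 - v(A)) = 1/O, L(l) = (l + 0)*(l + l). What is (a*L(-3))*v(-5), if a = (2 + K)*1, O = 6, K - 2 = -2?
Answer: 107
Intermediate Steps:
K = 0 (K = 2 - 2 = 0)
L(l) = 2*l² (L(l) = l*(2*l) = 2*l²)
a = 2 (a = (2 + 0)*1 = 2*1 = 2)
v(A) = 107/36 (v(A) = 3 - ⅙/6 = 3 - ⅙*⅙ = 3 - 1/36 = 107/36)
(a*L(-3))*v(-5) = (2*(2*(-3)²))*(107/36) = (2*(2*9))*(107/36) = (2*18)*(107/36) = 36*(107/36) = 107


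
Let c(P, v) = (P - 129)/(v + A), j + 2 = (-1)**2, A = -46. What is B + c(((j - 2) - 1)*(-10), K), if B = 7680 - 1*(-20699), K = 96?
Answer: 1418861/50 ≈ 28377.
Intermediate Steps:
j = -1 (j = -2 + (-1)**2 = -2 + 1 = -1)
c(P, v) = (-129 + P)/(-46 + v) (c(P, v) = (P - 129)/(v - 46) = (-129 + P)/(-46 + v))
B = 28379 (B = 7680 + 20699 = 28379)
B + c(((j - 2) - 1)*(-10), K) = 28379 + (-129 + ((-1 - 2) - 1)*(-10))/(-46 + 96) = 28379 + (-129 + (-3 - 1)*(-10))/50 = 28379 + (-129 - 4*(-10))/50 = 28379 + (-129 + 40)/50 = 28379 + (1/50)*(-89) = 28379 - 89/50 = 1418861/50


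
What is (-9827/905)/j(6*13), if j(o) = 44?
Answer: -9827/39820 ≈ -0.24679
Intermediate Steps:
(-9827/905)/j(6*13) = -9827/905/44 = -9827*1/905*(1/44) = -9827/905*1/44 = -9827/39820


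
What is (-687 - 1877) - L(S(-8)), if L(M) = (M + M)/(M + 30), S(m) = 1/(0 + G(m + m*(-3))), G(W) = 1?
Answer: -79486/31 ≈ -2564.1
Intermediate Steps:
S(m) = 1 (S(m) = 1/(0 + 1) = 1/1 = 1)
L(M) = 2*M/(30 + M) (L(M) = (2*M)/(30 + M) = 2*M/(30 + M))
(-687 - 1877) - L(S(-8)) = (-687 - 1877) - 2/(30 + 1) = -2564 - 2/31 = -79486/31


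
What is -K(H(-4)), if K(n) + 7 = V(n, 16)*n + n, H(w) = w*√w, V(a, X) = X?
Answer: 7 + 136*I ≈ 7.0 + 136.0*I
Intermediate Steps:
H(w) = w^(3/2)
K(n) = -7 + 17*n (K(n) = -7 + (16*n + n) = -7 + 17*n)
-K(H(-4)) = -(-7 + 17*(-4)^(3/2)) = -(-7 + 17*(-8*I)) = -(-7 - 136*I) = 7 + 136*I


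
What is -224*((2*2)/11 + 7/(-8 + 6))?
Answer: 7728/11 ≈ 702.54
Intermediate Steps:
-224*((2*2)/11 + 7/(-8 + 6)) = -224*(4*(1/11) + 7/(-2)) = -224*(4/11 + 7*(-1/2)) = -224*(4/11 - 7/2) = -224*(-69/22) = 7728/11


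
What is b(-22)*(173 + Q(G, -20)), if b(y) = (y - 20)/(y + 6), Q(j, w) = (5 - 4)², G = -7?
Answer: 1827/4 ≈ 456.75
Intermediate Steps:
Q(j, w) = 1 (Q(j, w) = 1² = 1)
b(y) = (-20 + y)/(6 + y)
b(-22)*(173 + Q(G, -20)) = ((-20 - 22)/(6 - 22))*(173 + 1) = (-42/(-16))*174 = -1/16*(-42)*174 = (21/8)*174 = 1827/4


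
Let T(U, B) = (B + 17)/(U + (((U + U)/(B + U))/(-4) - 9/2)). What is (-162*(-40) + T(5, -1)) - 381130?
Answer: -374778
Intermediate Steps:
T(U, B) = (17 + B)/(-9/2 + U - U/(2*(B + U))) (T(U, B) = (17 + B)/(U + (((2*U)/(B + U))*(-¼) - 9*½)) = (17 + B)/(U + ((2*U/(B + U))*(-¼) - 9/2)) = (17 + B)/(U + (-U/(2*(B + U)) - 9/2)) = (17 + B)/(U + (-9/2 - U/(2*(B + U)))) = (17 + B)/(-9/2 + U - U/(2*(B + U))))
(-162*(-40) + T(5, -1)) - 381130 = (-162*(-40) + 2*((-1)² + 17*(-1) + 17*5 - 1*5)/(-10*5 - 9*(-1) + 2*5² + 2*(-1)*5)) - 381130 = (6480 + 2*(1 - 17 + 85 - 5)/(-50 + 9 + 2*25 - 10)) - 381130 = (6480 + 2*64/(-50 + 9 + 50 - 10)) - 381130 = (6480 + 2*64/(-1)) - 381130 = (6480 + 2*(-1)*64) - 381130 = (6480 - 128) - 381130 = 6352 - 381130 = -374778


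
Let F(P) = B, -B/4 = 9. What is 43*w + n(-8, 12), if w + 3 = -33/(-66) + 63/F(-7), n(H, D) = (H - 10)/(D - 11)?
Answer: -803/4 ≈ -200.75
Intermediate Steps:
B = -36 (B = -4*9 = -36)
n(H, D) = (-10 + H)/(-11 + D)
F(P) = -36
w = -17/4 (w = -3 + (-33/(-66) + 63/(-36)) = -3 + (-33*(-1/66) + 63*(-1/36)) = -3 + (½ - 7/4) = -3 - 5/4 = -17/4 ≈ -4.2500)
43*w + n(-8, 12) = 43*(-17/4) + (-10 - 8)/(-11 + 12) = -731/4 - 18/1 = -731/4 + 1*(-18) = -731/4 - 18 = -803/4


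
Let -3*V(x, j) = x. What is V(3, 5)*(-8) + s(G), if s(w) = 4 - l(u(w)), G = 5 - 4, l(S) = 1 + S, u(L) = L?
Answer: 10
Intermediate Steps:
V(x, j) = -x/3
G = 1
s(w) = 3 - w (s(w) = 4 - (1 + w) = 4 + (-1 - w) = 3 - w)
V(3, 5)*(-8) + s(G) = -⅓*3*(-8) + (3 - 1*1) = -1*(-8) + (3 - 1) = 8 + 2 = 10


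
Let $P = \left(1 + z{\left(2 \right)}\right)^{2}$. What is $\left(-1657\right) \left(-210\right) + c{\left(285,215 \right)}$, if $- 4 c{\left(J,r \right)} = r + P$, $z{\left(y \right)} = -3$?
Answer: $\frac{1391661}{4} \approx 3.4792 \cdot 10^{5}$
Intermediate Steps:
$P = 4$ ($P = \left(1 - 3\right)^{2} = \left(-2\right)^{2} = 4$)
$c{\left(J,r \right)} = -1 - \frac{r}{4}$ ($c{\left(J,r \right)} = - \frac{r + 4}{4} = - \frac{4 + r}{4} = -1 - \frac{r}{4}$)
$\left(-1657\right) \left(-210\right) + c{\left(285,215 \right)} = \left(-1657\right) \left(-210\right) - \frac{219}{4} = 347970 - \frac{219}{4} = \frac{1391661}{4}$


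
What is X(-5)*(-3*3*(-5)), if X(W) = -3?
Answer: -135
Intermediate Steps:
X(-5)*(-3*3*(-5)) = -3*(-3*3)*(-5) = -(-27)*(-5) = -3*45 = -135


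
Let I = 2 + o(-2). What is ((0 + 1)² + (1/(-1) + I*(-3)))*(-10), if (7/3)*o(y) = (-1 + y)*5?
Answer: -930/7 ≈ -132.86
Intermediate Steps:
o(y) = -15/7 + 15*y/7 (o(y) = 3*((-1 + y)*5)/7 = 3*(-5 + 5*y)/7 = -15/7 + 15*y/7)
I = -31/7 (I = 2 + (-15/7 + (15/7)*(-2)) = 2 + (-15/7 - 30/7) = 2 - 45/7 = -31/7 ≈ -4.4286)
((0 + 1)² + (1/(-1) + I*(-3)))*(-10) = ((0 + 1)² + (1/(-1) - 31/7*(-3)))*(-10) = (1² + (-1 + 93/7))*(-10) = (1 + 86/7)*(-10) = (93/7)*(-10) = -930/7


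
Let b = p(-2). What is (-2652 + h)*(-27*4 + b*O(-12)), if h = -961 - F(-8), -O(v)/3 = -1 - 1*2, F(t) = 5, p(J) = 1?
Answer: 358182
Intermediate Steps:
b = 1
O(v) = 9 (O(v) = -3*(-1 - 1*2) = -3*(-1 - 2) = -3*(-3) = 9)
h = -966 (h = -961 - 1*5 = -961 - 5 = -966)
(-2652 + h)*(-27*4 + b*O(-12)) = (-2652 - 966)*(-27*4 + 1*9) = -3618*(-108 + 9) = -3618*(-99) = 358182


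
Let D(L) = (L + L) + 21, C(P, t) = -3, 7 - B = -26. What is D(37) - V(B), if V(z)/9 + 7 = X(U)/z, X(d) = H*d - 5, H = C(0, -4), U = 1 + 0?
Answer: 1762/11 ≈ 160.18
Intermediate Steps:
U = 1
B = 33 (B = 7 - 1*(-26) = 7 + 26 = 33)
H = -3
X(d) = -5 - 3*d (X(d) = -3*d - 5 = -5 - 3*d)
D(L) = 21 + 2*L (D(L) = 2*L + 21 = 21 + 2*L)
V(z) = -63 - 72/z (V(z) = -63 + 9*((-5 - 3*1)/z) = -63 + 9*((-5 - 3)/z) = -63 + 9*(-8/z) = -63 - 72/z)
D(37) - V(B) = (21 + 2*37) - (-63 - 72/33) = (21 + 74) - (-63 - 72*1/33) = 95 - (-63 - 24/11) = 95 - 1*(-717/11) = 95 + 717/11 = 1762/11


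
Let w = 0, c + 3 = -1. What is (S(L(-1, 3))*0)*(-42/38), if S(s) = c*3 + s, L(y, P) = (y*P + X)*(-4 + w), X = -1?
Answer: 0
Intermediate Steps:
c = -4 (c = -3 - 1 = -4)
L(y, P) = 4 - 4*P*y (L(y, P) = (y*P - 1)*(-4 + 0) = (P*y - 1)*(-4) = (-1 + P*y)*(-4) = 4 - 4*P*y)
S(s) = -12 + s (S(s) = -4*3 + s = -12 + s)
(S(L(-1, 3))*0)*(-42/38) = ((-12 + (4 - 4*3*(-1)))*0)*(-42/38) = ((-12 + (4 + 12))*0)*(-42*1/38) = ((-12 + 16)*0)*(-21/19) = (4*0)*(-21/19) = 0*(-21/19) = 0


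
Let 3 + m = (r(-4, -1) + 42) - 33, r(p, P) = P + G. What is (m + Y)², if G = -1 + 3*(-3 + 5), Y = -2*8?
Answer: 36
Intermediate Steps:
Y = -16
G = 5 (G = -1 + 3*2 = -1 + 6 = 5)
r(p, P) = 5 + P (r(p, P) = P + 5 = 5 + P)
m = 10 (m = -3 + (((5 - 1) + 42) - 33) = -3 + ((4 + 42) - 33) = -3 + (46 - 33) = -3 + 13 = 10)
(m + Y)² = (10 - 16)² = (-6)² = 36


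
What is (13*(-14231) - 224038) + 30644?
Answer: -378397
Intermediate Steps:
(13*(-14231) - 224038) + 30644 = (-185003 - 224038) + 30644 = -409041 + 30644 = -378397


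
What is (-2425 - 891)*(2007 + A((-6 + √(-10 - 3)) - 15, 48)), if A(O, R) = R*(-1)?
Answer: -6496044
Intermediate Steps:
A(O, R) = -R
(-2425 - 891)*(2007 + A((-6 + √(-10 - 3)) - 15, 48)) = (-2425 - 891)*(2007 - 1*48) = -3316*(2007 - 48) = -3316*1959 = -6496044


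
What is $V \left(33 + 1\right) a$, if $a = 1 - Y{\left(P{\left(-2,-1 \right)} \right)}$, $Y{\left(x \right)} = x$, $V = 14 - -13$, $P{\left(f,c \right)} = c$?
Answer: $1836$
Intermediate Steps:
$V = 27$ ($V = 14 + 13 = 27$)
$a = 2$ ($a = 1 - -1 = 1 + 1 = 2$)
$V \left(33 + 1\right) a = 27 \left(33 + 1\right) 2 = 27 \cdot 34 \cdot 2 = 918 \cdot 2 = 1836$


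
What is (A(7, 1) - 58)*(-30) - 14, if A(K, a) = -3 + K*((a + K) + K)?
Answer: -1334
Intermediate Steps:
A(K, a) = -3 + K*(a + 2*K) (A(K, a) = -3 + K*((K + a) + K) = -3 + K*(a + 2*K))
(A(7, 1) - 58)*(-30) - 14 = ((-3 + 2*7² + 7*1) - 58)*(-30) - 14 = ((-3 + 2*49 + 7) - 58)*(-30) - 14 = ((-3 + 98 + 7) - 58)*(-30) - 14 = (102 - 58)*(-30) - 14 = 44*(-30) - 14 = -1320 - 14 = -1334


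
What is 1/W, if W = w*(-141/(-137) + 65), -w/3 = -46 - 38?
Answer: 137/2279592 ≈ 6.0098e-5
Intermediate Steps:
w = 252 (w = -3*(-46 - 38) = -3*(-84) = 252)
W = 2279592/137 (W = 252*(-141/(-137) + 65) = 252*(-141*(-1/137) + 65) = 252*(141/137 + 65) = 252*(9046/137) = 2279592/137 ≈ 16639.)
1/W = 1/(2279592/137) = 137/2279592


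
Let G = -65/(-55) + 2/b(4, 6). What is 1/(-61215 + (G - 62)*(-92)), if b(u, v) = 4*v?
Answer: -33/1835704 ≈ -1.7977e-5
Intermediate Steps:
G = 167/132 (G = -65/(-55) + 2/((4*6)) = -65*(-1/55) + 2/24 = 13/11 + 2*(1/24) = 13/11 + 1/12 = 167/132 ≈ 1.2652)
1/(-61215 + (G - 62)*(-92)) = 1/(-61215 + (167/132 - 62)*(-92)) = 1/(-61215 - 8017/132*(-92)) = 1/(-61215 + 184391/33) = 1/(-1835704/33) = -33/1835704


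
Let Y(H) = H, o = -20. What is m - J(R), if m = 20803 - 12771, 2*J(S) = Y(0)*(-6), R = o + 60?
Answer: 8032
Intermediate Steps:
R = 40 (R = -20 + 60 = 40)
J(S) = 0 (J(S) = (0*(-6))/2 = (½)*0 = 0)
m = 8032
m - J(R) = 8032 - 1*0 = 8032 + 0 = 8032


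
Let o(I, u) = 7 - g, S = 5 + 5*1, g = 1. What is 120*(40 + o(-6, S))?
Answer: 5520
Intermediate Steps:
S = 10 (S = 5 + 5 = 10)
o(I, u) = 6 (o(I, u) = 7 - 1*1 = 7 - 1 = 6)
120*(40 + o(-6, S)) = 120*(40 + 6) = 120*46 = 5520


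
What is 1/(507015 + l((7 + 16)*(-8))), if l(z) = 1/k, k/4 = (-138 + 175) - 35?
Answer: 8/4056121 ≈ 1.9723e-6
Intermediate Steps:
k = 8 (k = 4*((-138 + 175) - 35) = 4*(37 - 35) = 4*2 = 8)
l(z) = 1/8
1/(507015 + l((7 + 16)*(-8))) = 1/(507015 + 1/8) = 1/(4056121/8) = 8/4056121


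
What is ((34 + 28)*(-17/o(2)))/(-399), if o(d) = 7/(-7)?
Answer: -1054/399 ≈ -2.6416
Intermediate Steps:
o(d) = -1 (o(d) = 7*(-1/7) = -1)
((34 + 28)*(-17/o(2)))/(-399) = ((34 + 28)*(-17/(-1)))/(-399) = (62*(-17*(-1)))*(-1/399) = (62*17)*(-1/399) = 1054*(-1/399) = -1054/399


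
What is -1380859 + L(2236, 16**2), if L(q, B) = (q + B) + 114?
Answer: -1378253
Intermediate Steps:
L(q, B) = 114 + B + q (L(q, B) = (B + q) + 114 = 114 + B + q)
-1380859 + L(2236, 16**2) = -1380859 + (114 + 16**2 + 2236) = -1380859 + (114 + 256 + 2236) = -1380859 + 2606 = -1378253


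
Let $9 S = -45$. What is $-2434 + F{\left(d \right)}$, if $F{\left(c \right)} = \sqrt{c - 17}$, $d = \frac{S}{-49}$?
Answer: $-2434 + \frac{6 i \sqrt{23}}{7} \approx -2434.0 + 4.1107 i$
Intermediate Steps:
$S = -5$ ($S = \frac{1}{9} \left(-45\right) = -5$)
$d = \frac{5}{49}$ ($d = - \frac{5}{-49} = \left(-5\right) \left(- \frac{1}{49}\right) = \frac{5}{49} \approx 0.10204$)
$F{\left(c \right)} = \sqrt{-17 + c}$
$-2434 + F{\left(d \right)} = -2434 + \sqrt{-17 + \frac{5}{49}} = -2434 + \sqrt{- \frac{828}{49}} = -2434 + \frac{6 i \sqrt{23}}{7}$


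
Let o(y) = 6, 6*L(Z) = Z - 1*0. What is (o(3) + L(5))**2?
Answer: 1681/36 ≈ 46.694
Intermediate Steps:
L(Z) = Z/6 (L(Z) = (Z - 1*0)/6 = (Z + 0)/6 = Z/6)
(o(3) + L(5))**2 = (6 + (1/6)*5)**2 = (6 + 5/6)**2 = (41/6)**2 = 1681/36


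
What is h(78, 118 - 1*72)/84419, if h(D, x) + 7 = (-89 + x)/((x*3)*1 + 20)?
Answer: -1149/13338202 ≈ -8.6143e-5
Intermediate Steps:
h(D, x) = -7 + (-89 + x)/(20 + 3*x) (h(D, x) = -7 + (-89 + x)/((x*3)*1 + 20) = -7 + (-89 + x)/((3*x)*1 + 20) = -7 + (-89 + x)/(3*x + 20) = -7 + (-89 + x)/(20 + 3*x))
h(78, 118 - 1*72)/84419 = ((-229 - 20*(118 - 1*72))/(20 + 3*(118 - 1*72)))/84419 = ((-229 - 20*(118 - 72))/(20 + 3*(118 - 72)))*(1/84419) = ((-229 - 20*46)/(20 + 3*46))*(1/84419) = ((-229 - 920)/(20 + 138))*(1/84419) = (-1149/158)*(1/84419) = ((1/158)*(-1149))*(1/84419) = -1149/158*1/84419 = -1149/13338202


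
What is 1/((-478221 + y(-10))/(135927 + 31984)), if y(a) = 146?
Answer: -167911/478075 ≈ -0.35122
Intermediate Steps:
1/((-478221 + y(-10))/(135927 + 31984)) = 1/((-478221 + 146)/(135927 + 31984)) = 1/(-478075/167911) = -167911/478075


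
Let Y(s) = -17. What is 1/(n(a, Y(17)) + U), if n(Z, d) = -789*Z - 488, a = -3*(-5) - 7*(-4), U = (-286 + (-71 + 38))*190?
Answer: -1/95025 ≈ -1.0524e-5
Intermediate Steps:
U = -60610 (U = (-286 - 33)*190 = -319*190 = -60610)
a = 43 (a = 15 + 28 = 43)
n(Z, d) = -488 - 789*Z
1/(n(a, Y(17)) + U) = 1/((-488 - 789*43) - 60610) = 1/((-488 - 33927) - 60610) = 1/(-34415 - 60610) = 1/(-95025) = -1/95025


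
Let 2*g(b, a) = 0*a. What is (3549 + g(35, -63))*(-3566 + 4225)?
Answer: 2338791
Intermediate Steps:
g(b, a) = 0 (g(b, a) = (0*a)/2 = (1/2)*0 = 0)
(3549 + g(35, -63))*(-3566 + 4225) = (3549 + 0)*(-3566 + 4225) = 3549*659 = 2338791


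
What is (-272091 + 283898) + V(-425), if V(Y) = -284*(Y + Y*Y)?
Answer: -51164993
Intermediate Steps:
V(Y) = -284*Y - 284*Y**2 (V(Y) = -284*(Y + Y**2) = -284*Y - 284*Y**2)
(-272091 + 283898) + V(-425) = (-272091 + 283898) - 284*(-425)*(1 - 425) = 11807 - 284*(-425)*(-424) = 11807 - 51176800 = -51164993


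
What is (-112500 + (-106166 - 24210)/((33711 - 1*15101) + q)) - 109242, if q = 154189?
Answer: -38316926234/172799 ≈ -2.2174e+5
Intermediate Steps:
(-112500 + (-106166 - 24210)/((33711 - 1*15101) + q)) - 109242 = (-112500 + (-106166 - 24210)/((33711 - 1*15101) + 154189)) - 109242 = (-112500 - 130376/((33711 - 15101) + 154189)) - 109242 = (-112500 - 130376/(18610 + 154189)) - 109242 = (-112500 - 130376/172799) - 109242 = -19440017876/172799 - 109242 = -38316926234/172799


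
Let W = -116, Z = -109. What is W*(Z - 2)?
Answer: 12876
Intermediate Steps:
W*(Z - 2) = -116*(-109 - 2) = -116*(-111) = 12876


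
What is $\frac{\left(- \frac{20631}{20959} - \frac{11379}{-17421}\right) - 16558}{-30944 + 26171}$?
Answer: $\frac{2015296488184}{580916641749} \approx 3.4692$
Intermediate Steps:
$\frac{\left(- \frac{20631}{20959} - \frac{11379}{-17421}\right) - 16558}{-30944 + 26171} = \frac{\left(\left(-20631\right) \frac{1}{20959} - - \frac{3793}{5807}\right) - 16558}{-4773} = \left(\left(- \frac{20631}{20959} + \frac{3793}{5807}\right) - 16558\right) \left(- \frac{1}{4773}\right) = \left(- \frac{40306730}{121708913} - 16558\right) \left(- \frac{1}{4773}\right) = \left(- \frac{2015296488184}{121708913}\right) \left(- \frac{1}{4773}\right) = \frac{2015296488184}{580916641749}$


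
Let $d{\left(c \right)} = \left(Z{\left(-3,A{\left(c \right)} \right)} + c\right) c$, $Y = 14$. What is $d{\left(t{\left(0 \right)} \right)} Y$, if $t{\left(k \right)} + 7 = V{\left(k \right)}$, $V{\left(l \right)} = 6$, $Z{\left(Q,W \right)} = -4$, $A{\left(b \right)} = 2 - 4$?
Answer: $70$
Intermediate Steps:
$A{\left(b \right)} = -2$ ($A{\left(b \right)} = 2 - 4 = -2$)
$t{\left(k \right)} = -1$ ($t{\left(k \right)} = -7 + 6 = -1$)
$d{\left(c \right)} = c \left(-4 + c\right)$ ($d{\left(c \right)} = \left(-4 + c\right) c = c \left(-4 + c\right)$)
$d{\left(t{\left(0 \right)} \right)} Y = - (-4 - 1) 14 = \left(-1\right) \left(-5\right) 14 = 5 \cdot 14 = 70$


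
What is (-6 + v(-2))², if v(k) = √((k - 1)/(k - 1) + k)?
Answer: (6 - I)² ≈ 35.0 - 12.0*I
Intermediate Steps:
v(k) = √(1 + k) (v(k) = √((-1 + k)/(-1 + k) + k) = √(1 + k))
(-6 + v(-2))² = (-6 + √(1 - 2))² = (-6 + √(-1))² = (-6 + I)²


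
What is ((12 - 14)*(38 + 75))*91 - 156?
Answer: -20722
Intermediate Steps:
((12 - 14)*(38 + 75))*91 - 156 = -2*113*91 - 156 = -226*91 - 156 = -20566 - 156 = -20722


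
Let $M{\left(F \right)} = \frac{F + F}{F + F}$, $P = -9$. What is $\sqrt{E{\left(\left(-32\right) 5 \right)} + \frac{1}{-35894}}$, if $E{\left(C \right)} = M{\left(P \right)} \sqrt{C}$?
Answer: $\frac{\sqrt{-35894 + 5153516944 i \sqrt{10}}}{35894} \approx 2.5149 + 2.5149 i$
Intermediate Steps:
$M{\left(F \right)} = 1$ ($M{\left(F \right)} = \frac{2 F}{2 F} = 2 F \frac{1}{2 F} = 1$)
$E{\left(C \right)} = \sqrt{C}$ ($E{\left(C \right)} = 1 \sqrt{C} = \sqrt{C}$)
$\sqrt{E{\left(\left(-32\right) 5 \right)} + \frac{1}{-35894}} = \sqrt{\sqrt{\left(-32\right) 5} + \frac{1}{-35894}} = \sqrt{\sqrt{-160} - \frac{1}{35894}} = \sqrt{4 i \sqrt{10} - \frac{1}{35894}} = \sqrt{- \frac{1}{35894} + 4 i \sqrt{10}}$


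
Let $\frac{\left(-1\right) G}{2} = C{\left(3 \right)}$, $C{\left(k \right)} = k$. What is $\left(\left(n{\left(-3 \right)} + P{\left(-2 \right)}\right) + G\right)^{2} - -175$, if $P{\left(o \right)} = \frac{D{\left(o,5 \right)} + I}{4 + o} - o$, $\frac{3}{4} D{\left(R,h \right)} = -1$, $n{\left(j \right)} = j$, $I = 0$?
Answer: $\frac{2104}{9} \approx 233.78$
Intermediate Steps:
$D{\left(R,h \right)} = - \frac{4}{3}$ ($D{\left(R,h \right)} = \frac{4}{3} \left(-1\right) = - \frac{4}{3}$)
$G = -6$ ($G = \left(-2\right) 3 = -6$)
$P{\left(o \right)} = - o - \frac{4}{3 \left(4 + o\right)}$ ($P{\left(o \right)} = \frac{- \frac{4}{3} + 0}{4 + o} - o = - \frac{4}{3 \left(4 + o\right)} - o = - o - \frac{4}{3 \left(4 + o\right)}$)
$\left(\left(n{\left(-3 \right)} + P{\left(-2 \right)}\right) + G\right)^{2} - -175 = \left(\left(-3 + \frac{- \frac{4}{3} - \left(-2\right)^{2} - -8}{4 - 2}\right) - 6\right)^{2} - -175 = \left(\left(-3 + \frac{- \frac{4}{3} - 4 + 8}{2}\right) - 6\right)^{2} + 175 = \left(\left(-3 + \frac{1}{2} \cdot \frac{8}{3}\right) - 6\right)^{2} + 175 = \left(\left(-3 + \frac{4}{3}\right) - 6\right)^{2} + 175 = \left(- \frac{5}{3} - 6\right)^{2} + 175 = \left(- \frac{23}{3}\right)^{2} + 175 = \frac{529}{9} + 175 = \frac{2104}{9}$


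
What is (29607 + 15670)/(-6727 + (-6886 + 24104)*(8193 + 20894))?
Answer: 45277/500813239 ≈ 9.0407e-5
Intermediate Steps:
(29607 + 15670)/(-6727 + (-6886 + 24104)*(8193 + 20894)) = 45277/(-6727 + 17218*29087) = 45277/(-6727 + 500819966) = 45277/500813239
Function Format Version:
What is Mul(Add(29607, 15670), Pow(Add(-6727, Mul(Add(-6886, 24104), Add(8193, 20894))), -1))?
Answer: Rational(45277, 500813239) ≈ 9.0407e-5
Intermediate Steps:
Mul(Add(29607, 15670), Pow(Add(-6727, Mul(Add(-6886, 24104), Add(8193, 20894))), -1)) = Mul(45277, Pow(Add(-6727, Mul(17218, 29087)), -1)) = Mul(45277, Pow(Add(-6727, 500819966), -1)) = Mul(45277, Pow(500813239, -1)) = Mul(45277, Rational(1, 500813239)) = Rational(45277, 500813239)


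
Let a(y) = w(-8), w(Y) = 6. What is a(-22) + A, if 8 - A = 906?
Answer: -892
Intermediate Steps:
a(y) = 6
A = -898 (A = 8 - 1*906 = 8 - 906 = -898)
a(-22) + A = 6 - 898 = -892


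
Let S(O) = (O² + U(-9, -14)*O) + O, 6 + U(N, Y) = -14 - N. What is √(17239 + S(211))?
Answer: 5*√2386 ≈ 244.23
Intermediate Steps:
U(N, Y) = -20 - N (U(N, Y) = -6 + (-14 - N) = -20 - N)
S(O) = O² - 10*O (S(O) = (O² + (-20 - 1*(-9))*O) + O = (O² + (-20 + 9)*O) + O = (O² - 11*O) + O = O² - 10*O)
√(17239 + S(211)) = √(17239 + 211*(-10 + 211)) = √(17239 + 211*201) = √(17239 + 42411) = √59650 = 5*√2386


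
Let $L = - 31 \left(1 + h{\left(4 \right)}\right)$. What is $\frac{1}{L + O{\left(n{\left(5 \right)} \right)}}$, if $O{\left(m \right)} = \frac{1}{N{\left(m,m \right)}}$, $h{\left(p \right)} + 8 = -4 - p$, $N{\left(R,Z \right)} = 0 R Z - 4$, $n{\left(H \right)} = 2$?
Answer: $\frac{4}{1859} \approx 0.0021517$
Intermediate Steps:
$N{\left(R,Z \right)} = -4$ ($N{\left(R,Z \right)} = 0 Z - 4 = 0 - 4 = -4$)
$h{\left(p \right)} = -12 - p$ ($h{\left(p \right)} = -8 - \left(4 + p\right) = -12 - p$)
$O{\left(m \right)} = - \frac{1}{4}$ ($O{\left(m \right)} = \frac{1}{-4} = - \frac{1}{4}$)
$L = 465$ ($L = - 31 \left(1 - 16\right) = \left(-31\right) \left(-15\right) = 465$)
$\frac{1}{L + O{\left(n{\left(5 \right)} \right)}} = \frac{1}{465 - \frac{1}{4}} = \frac{1}{\frac{1859}{4}} = \frac{4}{1859}$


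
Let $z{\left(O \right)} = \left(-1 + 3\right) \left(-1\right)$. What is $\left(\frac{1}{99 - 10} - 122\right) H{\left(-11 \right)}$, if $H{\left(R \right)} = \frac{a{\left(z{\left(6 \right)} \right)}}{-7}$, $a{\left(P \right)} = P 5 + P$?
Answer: $- \frac{18612}{89} \approx -209.12$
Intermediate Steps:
$z{\left(O \right)} = -2$ ($z{\left(O \right)} = 2 \left(-1\right) = -2$)
$a{\left(P \right)} = 6 P$ ($a{\left(P \right)} = 5 P + P = 6 P$)
$H{\left(R \right)} = \frac{12}{7}$ ($H{\left(R \right)} = \frac{6 \left(-2\right)}{-7} = \left(-12\right) \left(- \frac{1}{7}\right) = \frac{12}{7}$)
$\left(\frac{1}{99 - 10} - 122\right) H{\left(-11 \right)} = \left(\frac{1}{99 - 10} - 122\right) \frac{12}{7} = \left(\frac{1}{89} - 122\right) \frac{12}{7} = \left(- \frac{10857}{89}\right) \frac{12}{7} = - \frac{18612}{89}$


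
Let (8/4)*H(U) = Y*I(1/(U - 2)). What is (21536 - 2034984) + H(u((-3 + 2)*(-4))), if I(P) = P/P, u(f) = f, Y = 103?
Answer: -4026793/2 ≈ -2.0134e+6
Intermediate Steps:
I(P) = 1
H(U) = 103/2 (H(U) = (103*1)/2 = (½)*103 = 103/2)
(21536 - 2034984) + H(u((-3 + 2)*(-4))) = (21536 - 2034984) + 103/2 = -2013448 + 103/2 = -4026793/2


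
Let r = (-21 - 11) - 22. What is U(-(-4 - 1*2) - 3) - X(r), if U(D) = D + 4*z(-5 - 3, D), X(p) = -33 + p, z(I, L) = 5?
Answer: 110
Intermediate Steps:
r = -54 (r = -32 - 22 = -54)
U(D) = 20 + D (U(D) = D + 4*5 = D + 20 = 20 + D)
U(-(-4 - 1*2) - 3) - X(r) = (20 + (-(-4 - 1*2) - 3)) - (-33 - 54) = (20 + (-(-4 - 2) - 3)) - 1*(-87) = (20 + (-1*(-6) - 3)) + 87 = (20 + (6 - 3)) + 87 = (20 + 3) + 87 = 23 + 87 = 110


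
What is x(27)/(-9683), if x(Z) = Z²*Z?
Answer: -19683/9683 ≈ -2.0327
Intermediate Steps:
x(Z) = Z³
x(27)/(-9683) = 27³/(-9683) = 19683*(-1/9683) = -19683/9683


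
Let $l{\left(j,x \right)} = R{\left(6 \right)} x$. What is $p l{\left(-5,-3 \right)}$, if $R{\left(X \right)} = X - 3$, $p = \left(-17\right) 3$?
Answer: $459$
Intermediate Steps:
$p = -51$
$R{\left(X \right)} = -3 + X$
$l{\left(j,x \right)} = 3 x$ ($l{\left(j,x \right)} = \left(-3 + 6\right) x = 3 x$)
$p l{\left(-5,-3 \right)} = - 51 \cdot 3 \left(-3\right) = \left(-51\right) \left(-9\right) = 459$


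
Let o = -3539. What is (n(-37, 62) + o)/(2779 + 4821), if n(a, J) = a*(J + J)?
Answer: -8127/7600 ≈ -1.0693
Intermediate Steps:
n(a, J) = 2*J*a (n(a, J) = a*(2*J) = 2*J*a)
(n(-37, 62) + o)/(2779 + 4821) = (2*62*(-37) - 3539)/(2779 + 4821) = (-4588 - 3539)/7600 = -8127*1/7600 = -8127/7600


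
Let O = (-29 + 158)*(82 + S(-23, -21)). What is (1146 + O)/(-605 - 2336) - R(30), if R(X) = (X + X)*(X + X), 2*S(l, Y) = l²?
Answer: -21266889/5882 ≈ -3615.6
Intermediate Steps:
S(l, Y) = l²/2
O = 89397/2 (O = (-29 + 158)*(82 + (½)*(-23)²) = 129*(82 + (½)*529) = 129*(82 + 529/2) = 129*(693/2) = 89397/2 ≈ 44699.)
R(X) = 4*X² (R(X) = (2*X)*(2*X) = 4*X²)
(1146 + O)/(-605 - 2336) - R(30) = (1146 + 89397/2)/(-605 - 2336) - 4*30² = (91689/2)/(-2941) - 4*900 = (91689/2)*(-1/2941) - 1*3600 = -91689/5882 - 3600 = -21266889/5882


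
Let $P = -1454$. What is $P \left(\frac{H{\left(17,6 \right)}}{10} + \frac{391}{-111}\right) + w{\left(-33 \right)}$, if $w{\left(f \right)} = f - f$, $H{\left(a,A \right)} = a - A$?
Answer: $\frac{1954903}{555} \approx 3522.3$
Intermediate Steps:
$w{\left(f \right)} = 0$
$P \left(\frac{H{\left(17,6 \right)}}{10} + \frac{391}{-111}\right) + w{\left(-33 \right)} = - 1454 \left(\frac{17 - 6}{10} + \frac{391}{-111}\right) + 0 = - 1454 \left(\left(17 - 6\right) \frac{1}{10} + 391 \left(- \frac{1}{111}\right)\right) + 0 = - 1454 \left(11 \cdot \frac{1}{10} - \frac{391}{111}\right) + 0 = - 1454 \left(\frac{11}{10} - \frac{391}{111}\right) + 0 = \left(-1454\right) \left(- \frac{2689}{1110}\right) + 0 = \frac{1954903}{555} + 0 = \frac{1954903}{555}$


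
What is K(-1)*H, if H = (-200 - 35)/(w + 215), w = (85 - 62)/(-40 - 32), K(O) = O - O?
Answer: 0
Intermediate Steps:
K(O) = 0
w = -23/72 (w = 23/(-72) = 23*(-1/72) = -23/72 ≈ -0.31944)
H = -16920/15457 (H = (-200 - 35)/(-23/72 + 215) = -235/15457/72 = -235*72/15457 = -16920/15457 ≈ -1.0947)
K(-1)*H = 0*(-16920/15457) = 0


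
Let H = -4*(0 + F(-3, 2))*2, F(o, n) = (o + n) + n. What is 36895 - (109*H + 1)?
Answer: 37766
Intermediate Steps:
F(o, n) = o + 2*n (F(o, n) = (n + o) + n = o + 2*n)
H = -8 (H = -4*(0 + (-3 + 2*2))*2 = -4*(0 + (-3 + 4))*2 = -4*(0 + 1)*2 = -4*1*2 = -4*2 = -8)
36895 - (109*H + 1) = 36895 - (109*(-8) + 1) = 36895 - (-872 + 1) = 36895 - 1*(-871) = 36895 + 871 = 37766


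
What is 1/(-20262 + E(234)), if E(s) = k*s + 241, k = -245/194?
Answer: -97/1970702 ≈ -4.9221e-5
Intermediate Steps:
k = -245/194 (k = -245*1/194 = -245/194 ≈ -1.2629)
E(s) = 241 - 245*s/194 (E(s) = -245*s/194 + 241 = 241 - 245*s/194)
1/(-20262 + E(234)) = 1/(-20262 + (241 - 245/194*234)) = 1/(-20262 + (241 - 28665/97)) = 1/(-20262 - 5288/97) = 1/(-1970702/97) = -97/1970702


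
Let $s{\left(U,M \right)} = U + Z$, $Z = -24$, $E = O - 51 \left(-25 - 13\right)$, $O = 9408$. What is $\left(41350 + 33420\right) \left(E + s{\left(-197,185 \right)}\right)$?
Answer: $831816250$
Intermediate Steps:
$E = 11346$ ($E = 9408 - 51 \left(-25 - 13\right) = 9408 - -1938 = 9408 + 1938 = 11346$)
$s{\left(U,M \right)} = -24 + U$ ($s{\left(U,M \right)} = U - 24 = -24 + U$)
$\left(41350 + 33420\right) \left(E + s{\left(-197,185 \right)}\right) = \left(41350 + 33420\right) \left(11346 - 221\right) = 74770 \left(11346 - 221\right) = 74770 \cdot 11125 = 831816250$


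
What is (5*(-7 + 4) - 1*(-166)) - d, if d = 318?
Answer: -167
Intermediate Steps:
(5*(-7 + 4) - 1*(-166)) - d = (5*(-7 + 4) - 1*(-166)) - 1*318 = (5*(-3) + 166) - 318 = (-15 + 166) - 318 = 151 - 318 = -167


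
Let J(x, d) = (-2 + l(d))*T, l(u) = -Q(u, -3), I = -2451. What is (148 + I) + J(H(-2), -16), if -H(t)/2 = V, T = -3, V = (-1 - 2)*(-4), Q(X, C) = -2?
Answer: -2303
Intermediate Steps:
l(u) = 2 (l(u) = -1*(-2) = 2)
V = 12 (V = -3*(-4) = 12)
H(t) = -24 (H(t) = -2*12 = -24)
J(x, d) = 0 (J(x, d) = (-2 + 2)*(-3) = 0*(-3) = 0)
(148 + I) + J(H(-2), -16) = (148 - 2451) + 0 = -2303 + 0 = -2303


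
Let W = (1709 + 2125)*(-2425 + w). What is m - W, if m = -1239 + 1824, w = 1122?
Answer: 4996287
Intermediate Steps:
m = 585
W = -4995702 (W = (1709 + 2125)*(-2425 + 1122) = 3834*(-1303) = -4995702)
m - W = 585 - 1*(-4995702) = 585 + 4995702 = 4996287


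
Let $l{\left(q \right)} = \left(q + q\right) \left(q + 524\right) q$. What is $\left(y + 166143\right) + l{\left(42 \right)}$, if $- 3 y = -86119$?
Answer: $\frac{6575092}{3} \approx 2.1917 \cdot 10^{6}$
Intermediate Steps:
$y = \frac{86119}{3}$ ($y = \left(- \frac{1}{3}\right) \left(-86119\right) = \frac{86119}{3} \approx 28706.0$)
$l{\left(q \right)} = 2 q^{2} \left(524 + q\right)$ ($l{\left(q \right)} = 2 q \left(524 + q\right) q = 2 q^{2} \left(524 + q\right)$)
$\left(y + 166143\right) + l{\left(42 \right)} = \left(\frac{86119}{3} + 166143\right) + 2 \cdot 42^{2} \left(524 + 42\right) = \frac{584548}{3} + 2 \cdot 1764 \cdot 566 = \frac{584548}{3} + 1996848 = \frac{6575092}{3}$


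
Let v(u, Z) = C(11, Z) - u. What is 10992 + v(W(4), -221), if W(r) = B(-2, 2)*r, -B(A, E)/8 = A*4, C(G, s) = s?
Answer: 10515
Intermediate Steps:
B(A, E) = -32*A (B(A, E) = -8*A*4 = -32*A)
W(r) = 64*r (W(r) = (-32*(-2))*r = 64*r)
v(u, Z) = Z - u
10992 + v(W(4), -221) = 10992 + (-221 - 64*4) = 10992 + (-221 - 1*256) = 10992 + (-221 - 256) = 10992 - 477 = 10515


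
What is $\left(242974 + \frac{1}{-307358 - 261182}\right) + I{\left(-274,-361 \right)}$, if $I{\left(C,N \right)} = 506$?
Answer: $\frac{138428119199}{568540} \approx 2.4348 \cdot 10^{5}$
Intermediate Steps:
$\left(242974 + \frac{1}{-307358 - 261182}\right) + I{\left(-274,-361 \right)} = \left(242974 + \frac{1}{-307358 - 261182}\right) + 506 = \left(242974 + \frac{1}{-568540}\right) + 506 = \left(242974 - \frac{1}{568540}\right) + 506 = \frac{138140437959}{568540} + 506 = \frac{138428119199}{568540}$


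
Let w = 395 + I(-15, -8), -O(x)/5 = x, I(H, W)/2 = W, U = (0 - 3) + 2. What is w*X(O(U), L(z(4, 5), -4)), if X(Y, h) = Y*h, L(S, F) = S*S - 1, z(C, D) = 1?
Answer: 0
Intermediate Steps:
U = -1 (U = -3 + 2 = -1)
I(H, W) = 2*W
L(S, F) = -1 + S**2 (L(S, F) = S**2 - 1 = -1 + S**2)
O(x) = -5*x
w = 379 (w = 395 + 2*(-8) = 395 - 16 = 379)
w*X(O(U), L(z(4, 5), -4)) = 379*((-5*(-1))*(-1 + 1**2)) = 379*(5*(-1 + 1)) = 379*(5*0) = 379*0 = 0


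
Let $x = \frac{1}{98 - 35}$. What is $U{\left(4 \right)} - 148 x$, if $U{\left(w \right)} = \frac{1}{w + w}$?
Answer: $- \frac{1121}{504} \approx -2.2242$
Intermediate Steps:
$U{\left(w \right)} = \frac{1}{2 w}$
$x = \frac{1}{63} \approx 0.015873$
$U{\left(4 \right)} - 148 x = \frac{1}{2 \cdot 4} - \frac{148}{63} = \frac{1}{2} \cdot \frac{1}{4} - \frac{148}{63} = \frac{1}{8} - \frac{148}{63} = - \frac{1121}{504}$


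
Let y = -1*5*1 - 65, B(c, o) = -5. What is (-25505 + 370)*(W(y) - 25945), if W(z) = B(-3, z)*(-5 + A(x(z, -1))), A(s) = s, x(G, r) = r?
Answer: 651373525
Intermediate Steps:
y = -70 (y = -5*1 - 65 = -5 - 65 = -70)
W(z) = 30 (W(z) = -5*(-5 - 1) = -5*(-6) = 30)
(-25505 + 370)*(W(y) - 25945) = (-25505 + 370)*(30 - 25945) = -25135*(-25915) = 651373525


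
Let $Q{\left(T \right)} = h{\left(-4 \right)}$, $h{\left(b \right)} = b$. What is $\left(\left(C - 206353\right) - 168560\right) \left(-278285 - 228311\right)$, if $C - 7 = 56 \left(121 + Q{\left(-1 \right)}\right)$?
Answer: $186606662984$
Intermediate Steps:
$Q{\left(T \right)} = -4$
$C = 6559$ ($C = 7 + 56 \left(121 - 4\right) = 7 + 56 \cdot 117 = 7 + 6552 = 6559$)
$\left(\left(C - 206353\right) - 168560\right) \left(-278285 - 228311\right) = \left(\left(6559 - 206353\right) - 168560\right) \left(-278285 - 228311\right) = \left(\left(6559 - 206353\right) - 168560\right) \left(-506596\right) = \left(-199794 - 168560\right) \left(-506596\right) = \left(-368354\right) \left(-506596\right) = 186606662984$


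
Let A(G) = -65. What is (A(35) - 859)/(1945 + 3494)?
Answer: -44/259 ≈ -0.16988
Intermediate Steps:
(A(35) - 859)/(1945 + 3494) = (-65 - 859)/(1945 + 3494) = -924/5439 = -924*1/5439 = -44/259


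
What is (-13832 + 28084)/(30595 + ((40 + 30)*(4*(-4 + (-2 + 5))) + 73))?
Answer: 3563/7597 ≈ 0.46900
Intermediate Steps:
(-13832 + 28084)/(30595 + ((40 + 30)*(4*(-4 + (-2 + 5))) + 73)) = 14252/(30595 + (70*(4*(-4 + 3)) + 73)) = 14252/(30595 + (70*(4*(-1)) + 73)) = 14252/(30595 + (70*(-4) + 73)) = 14252/(30595 + (-280 + 73)) = 14252/(30595 - 207) = 14252/30388 = 14252*(1/30388) = 3563/7597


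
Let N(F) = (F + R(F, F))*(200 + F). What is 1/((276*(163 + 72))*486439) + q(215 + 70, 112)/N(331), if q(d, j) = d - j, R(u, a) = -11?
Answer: 90970419539/89350827785280 ≈ 0.0010181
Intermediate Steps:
N(F) = (-11 + F)*(200 + F) (N(F) = (F - 11)*(200 + F) = (-11 + F)*(200 + F))
1/((276*(163 + 72))*486439) + q(215 + 70, 112)/N(331) = 1/((276*(163 + 72))*486439) + ((215 + 70) - 1*112)/(-2200 + 331**2 + 189*331) = (1/486439)/(276*235) + (285 - 112)/(-2200 + 109561 + 62559) = (1/486439)/64860 + 173/169920 = (1/64860)*(1/486439) + 173*(1/169920) = 1/31550433540 + 173/169920 = 90970419539/89350827785280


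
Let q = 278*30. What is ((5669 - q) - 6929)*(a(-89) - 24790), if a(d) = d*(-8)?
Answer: 231148800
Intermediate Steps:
q = 8340
a(d) = -8*d
((5669 - q) - 6929)*(a(-89) - 24790) = ((5669 - 1*8340) - 6929)*(-8*(-89) - 24790) = ((5669 - 8340) - 6929)*(712 - 24790) = (-2671 - 6929)*(-24078) = -9600*(-24078) = 231148800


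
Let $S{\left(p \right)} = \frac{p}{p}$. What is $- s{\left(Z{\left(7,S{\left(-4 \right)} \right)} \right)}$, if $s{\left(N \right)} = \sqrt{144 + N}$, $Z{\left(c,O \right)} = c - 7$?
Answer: $-12$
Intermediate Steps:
$S{\left(p \right)} = 1$
$Z{\left(c,O \right)} = -7 + c$
$- s{\left(Z{\left(7,S{\left(-4 \right)} \right)} \right)} = - \sqrt{144 + \left(-7 + 7\right)} = - \sqrt{144 + 0} = - \sqrt{144} = \left(-1\right) 12 = -12$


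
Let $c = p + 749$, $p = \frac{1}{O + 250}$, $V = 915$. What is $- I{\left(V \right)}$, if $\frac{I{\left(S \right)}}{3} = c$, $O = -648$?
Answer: $- \frac{894303}{398} \approx -2247.0$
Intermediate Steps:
$p = - \frac{1}{398}$ ($p = \frac{1}{-648 + 250} = \frac{1}{-398} = - \frac{1}{398} \approx -0.0025126$)
$c = \frac{298101}{398}$ ($c = - \frac{1}{398} + 749 = \frac{298101}{398} \approx 749.0$)
$I{\left(S \right)} = \frac{894303}{398}$ ($I{\left(S \right)} = 3 \cdot \frac{298101}{398} = \frac{894303}{398}$)
$- I{\left(V \right)} = \left(-1\right) \frac{894303}{398} = - \frac{894303}{398}$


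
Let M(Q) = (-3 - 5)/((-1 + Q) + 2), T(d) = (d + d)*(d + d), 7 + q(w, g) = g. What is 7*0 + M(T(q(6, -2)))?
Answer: -8/325 ≈ -0.024615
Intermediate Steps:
q(w, g) = -7 + g
T(d) = 4*d**2 (T(d) = (2*d)*(2*d) = 4*d**2)
M(Q) = -8/(1 + Q)
7*0 + M(T(q(6, -2))) = 7*0 - 8/(1 + 4*(-7 - 2)**2) = 0 - 8/(1 + 4*(-9)**2) = 0 - 8/(1 + 4*81) = 0 - 8/(1 + 324) = 0 - 8/325 = -8/325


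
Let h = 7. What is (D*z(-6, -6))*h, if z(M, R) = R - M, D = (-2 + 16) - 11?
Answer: 0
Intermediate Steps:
D = 3 (D = 14 - 11 = 3)
(D*z(-6, -6))*h = (3*(-6 - 1*(-6)))*7 = (3*(-6 + 6))*7 = (3*0)*7 = 0*7 = 0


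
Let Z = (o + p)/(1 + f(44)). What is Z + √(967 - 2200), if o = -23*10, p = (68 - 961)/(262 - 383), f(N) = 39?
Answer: -26937/4840 + 3*I*√137 ≈ -5.5655 + 35.114*I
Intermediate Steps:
p = 893/121 (p = -893/(-121) = -893*(-1/121) = 893/121 ≈ 7.3802)
o = -230
Z = -26937/4840 (Z = (-230 + 893/121)/(1 + 39) = -26937/121/40 = -26937/121*1/40 = -26937/4840 ≈ -5.5655)
Z + √(967 - 2200) = -26937/4840 + √(967 - 2200) = -26937/4840 + √(-1233) = -26937/4840 + 3*I*√137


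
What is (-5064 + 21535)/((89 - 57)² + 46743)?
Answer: 16471/47767 ≈ 0.34482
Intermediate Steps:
(-5064 + 21535)/((89 - 57)² + 46743) = 16471/(32² + 46743) = 16471/(1024 + 46743) = 16471/47767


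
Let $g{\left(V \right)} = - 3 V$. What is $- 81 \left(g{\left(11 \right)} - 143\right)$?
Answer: $14256$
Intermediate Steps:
$- 81 \left(g{\left(11 \right)} - 143\right) = - 81 \left(\left(-3\right) 11 - 143\right) = - 81 \left(-33 - 143\right) = \left(-81\right) \left(-176\right) = 14256$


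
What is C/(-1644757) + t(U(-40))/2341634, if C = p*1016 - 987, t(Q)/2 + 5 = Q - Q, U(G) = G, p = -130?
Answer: 155788881954/1925709456469 ≈ 0.080899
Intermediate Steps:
t(Q) = -10 (t(Q) = -10 + 2*(Q - Q) = -10 + 2*0 = -10 + 0 = -10)
C = -133067 (C = -130*1016 - 987 = -132080 - 987 = -133067)
C/(-1644757) + t(U(-40))/2341634 = -133067/(-1644757) - 10/2341634 = -133067*(-1/1644757) - 10*1/2341634 = 133067/1644757 - 5/1170817 = 155788881954/1925709456469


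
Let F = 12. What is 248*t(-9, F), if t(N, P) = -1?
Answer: -248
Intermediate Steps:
248*t(-9, F) = 248*(-1) = -248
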